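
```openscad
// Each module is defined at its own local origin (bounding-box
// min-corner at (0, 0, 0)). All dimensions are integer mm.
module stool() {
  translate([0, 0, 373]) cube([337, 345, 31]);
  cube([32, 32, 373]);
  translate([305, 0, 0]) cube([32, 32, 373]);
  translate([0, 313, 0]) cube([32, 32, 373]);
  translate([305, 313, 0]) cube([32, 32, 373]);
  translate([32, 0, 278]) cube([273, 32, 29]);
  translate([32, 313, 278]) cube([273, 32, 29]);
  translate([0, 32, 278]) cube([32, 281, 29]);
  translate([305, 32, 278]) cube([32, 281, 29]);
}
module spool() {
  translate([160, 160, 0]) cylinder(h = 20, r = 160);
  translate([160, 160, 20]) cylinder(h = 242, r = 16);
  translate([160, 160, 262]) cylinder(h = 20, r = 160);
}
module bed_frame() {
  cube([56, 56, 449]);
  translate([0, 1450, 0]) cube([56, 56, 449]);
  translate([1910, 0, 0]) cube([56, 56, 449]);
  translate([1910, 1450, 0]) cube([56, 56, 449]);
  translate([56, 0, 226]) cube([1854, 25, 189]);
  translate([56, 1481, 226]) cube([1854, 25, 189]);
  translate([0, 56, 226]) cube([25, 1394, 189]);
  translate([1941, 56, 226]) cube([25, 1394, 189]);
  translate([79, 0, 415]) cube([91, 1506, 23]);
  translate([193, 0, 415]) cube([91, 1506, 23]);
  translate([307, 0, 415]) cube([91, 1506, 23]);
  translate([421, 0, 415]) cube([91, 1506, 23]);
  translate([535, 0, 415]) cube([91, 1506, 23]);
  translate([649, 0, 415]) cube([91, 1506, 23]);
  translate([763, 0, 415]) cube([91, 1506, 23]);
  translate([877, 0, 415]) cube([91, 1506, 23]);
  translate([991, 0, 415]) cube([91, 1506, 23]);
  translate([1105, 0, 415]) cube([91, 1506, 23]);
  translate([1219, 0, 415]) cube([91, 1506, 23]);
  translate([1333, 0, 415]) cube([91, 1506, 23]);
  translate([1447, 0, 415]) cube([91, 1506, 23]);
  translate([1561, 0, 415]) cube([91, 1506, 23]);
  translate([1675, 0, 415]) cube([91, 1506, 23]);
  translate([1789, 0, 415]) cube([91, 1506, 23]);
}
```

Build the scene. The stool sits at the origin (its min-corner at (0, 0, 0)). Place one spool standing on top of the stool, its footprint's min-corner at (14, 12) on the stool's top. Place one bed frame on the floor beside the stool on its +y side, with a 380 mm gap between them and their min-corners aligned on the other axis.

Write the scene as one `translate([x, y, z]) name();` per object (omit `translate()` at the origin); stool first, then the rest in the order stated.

stool();
translate([14, 12, 404]) spool();
translate([0, 725, 0]) bed_frame();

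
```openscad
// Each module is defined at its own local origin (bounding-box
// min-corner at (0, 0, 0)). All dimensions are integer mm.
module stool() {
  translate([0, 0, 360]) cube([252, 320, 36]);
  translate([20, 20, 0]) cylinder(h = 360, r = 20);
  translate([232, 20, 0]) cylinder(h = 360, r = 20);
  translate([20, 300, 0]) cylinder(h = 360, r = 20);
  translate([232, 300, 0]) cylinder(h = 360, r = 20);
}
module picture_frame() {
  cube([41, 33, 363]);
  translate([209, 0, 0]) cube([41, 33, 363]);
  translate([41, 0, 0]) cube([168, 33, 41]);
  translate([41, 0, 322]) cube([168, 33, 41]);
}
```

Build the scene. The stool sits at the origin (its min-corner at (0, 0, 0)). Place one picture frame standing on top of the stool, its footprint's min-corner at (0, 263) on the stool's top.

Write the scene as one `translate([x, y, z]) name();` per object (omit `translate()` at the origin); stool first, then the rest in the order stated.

stool();
translate([0, 263, 396]) picture_frame();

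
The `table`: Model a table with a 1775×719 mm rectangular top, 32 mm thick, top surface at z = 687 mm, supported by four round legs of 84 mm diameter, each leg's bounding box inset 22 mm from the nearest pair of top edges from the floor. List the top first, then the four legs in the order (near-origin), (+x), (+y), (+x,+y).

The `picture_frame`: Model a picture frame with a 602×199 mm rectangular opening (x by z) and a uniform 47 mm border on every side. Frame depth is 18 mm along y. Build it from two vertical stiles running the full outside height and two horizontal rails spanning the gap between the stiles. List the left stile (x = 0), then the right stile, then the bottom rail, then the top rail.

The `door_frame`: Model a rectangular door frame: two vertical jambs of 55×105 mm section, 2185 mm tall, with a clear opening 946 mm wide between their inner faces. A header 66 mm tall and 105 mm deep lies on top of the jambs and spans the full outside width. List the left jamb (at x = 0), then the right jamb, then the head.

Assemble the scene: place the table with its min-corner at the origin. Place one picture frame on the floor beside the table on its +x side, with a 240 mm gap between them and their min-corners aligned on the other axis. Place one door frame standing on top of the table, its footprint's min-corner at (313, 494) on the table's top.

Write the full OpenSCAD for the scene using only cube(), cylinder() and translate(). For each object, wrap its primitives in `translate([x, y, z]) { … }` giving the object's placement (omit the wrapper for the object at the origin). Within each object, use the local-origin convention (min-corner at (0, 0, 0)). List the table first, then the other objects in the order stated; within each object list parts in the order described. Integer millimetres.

translate([0, 0, 655]) cube([1775, 719, 32]);
translate([64, 64, 0]) cylinder(h = 655, r = 42);
translate([1711, 64, 0]) cylinder(h = 655, r = 42);
translate([64, 655, 0]) cylinder(h = 655, r = 42);
translate([1711, 655, 0]) cylinder(h = 655, r = 42);
translate([2015, 0, 0]) {
  cube([47, 18, 293]);
  translate([649, 0, 0]) cube([47, 18, 293]);
  translate([47, 0, 0]) cube([602, 18, 47]);
  translate([47, 0, 246]) cube([602, 18, 47]);
}
translate([313, 494, 687]) {
  cube([55, 105, 2185]);
  translate([1001, 0, 0]) cube([55, 105, 2185]);
  translate([0, 0, 2185]) cube([1056, 105, 66]);
}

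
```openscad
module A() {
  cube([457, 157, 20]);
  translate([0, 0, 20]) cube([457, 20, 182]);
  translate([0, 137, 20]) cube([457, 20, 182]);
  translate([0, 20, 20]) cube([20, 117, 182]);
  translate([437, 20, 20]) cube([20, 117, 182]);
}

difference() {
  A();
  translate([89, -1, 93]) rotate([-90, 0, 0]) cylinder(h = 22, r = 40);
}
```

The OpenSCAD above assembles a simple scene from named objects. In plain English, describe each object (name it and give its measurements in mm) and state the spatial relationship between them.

A is an open storage box with external size 457×157×202 mm and wall thickness 20 mm (the base is also 20 mm thick). The base covers the whole footprint; the four walls stand on the base, with the y-facing walls full-width and the x-facing walls fitting between their inner faces.

The open box has a circular hole of radius 40 mm through its front wall, centred at (x = 89, z = 93).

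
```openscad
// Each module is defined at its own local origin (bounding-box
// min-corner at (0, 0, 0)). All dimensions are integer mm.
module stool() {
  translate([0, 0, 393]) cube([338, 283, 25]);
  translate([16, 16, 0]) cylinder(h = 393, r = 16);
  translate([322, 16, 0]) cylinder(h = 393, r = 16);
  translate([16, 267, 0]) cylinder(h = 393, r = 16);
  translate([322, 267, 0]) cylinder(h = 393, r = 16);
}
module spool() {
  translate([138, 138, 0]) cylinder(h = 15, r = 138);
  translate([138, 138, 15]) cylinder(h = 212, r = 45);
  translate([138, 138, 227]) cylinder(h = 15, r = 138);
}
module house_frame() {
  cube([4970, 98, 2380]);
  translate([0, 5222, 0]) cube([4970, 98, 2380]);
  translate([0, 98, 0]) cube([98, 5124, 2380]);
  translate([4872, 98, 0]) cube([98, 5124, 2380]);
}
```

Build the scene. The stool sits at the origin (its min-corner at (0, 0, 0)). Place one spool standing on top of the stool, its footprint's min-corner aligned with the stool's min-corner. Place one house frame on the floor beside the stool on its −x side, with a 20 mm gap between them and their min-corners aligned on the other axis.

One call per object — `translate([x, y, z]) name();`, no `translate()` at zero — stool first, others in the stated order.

stool();
translate([0, 0, 418]) spool();
translate([-4990, 0, 0]) house_frame();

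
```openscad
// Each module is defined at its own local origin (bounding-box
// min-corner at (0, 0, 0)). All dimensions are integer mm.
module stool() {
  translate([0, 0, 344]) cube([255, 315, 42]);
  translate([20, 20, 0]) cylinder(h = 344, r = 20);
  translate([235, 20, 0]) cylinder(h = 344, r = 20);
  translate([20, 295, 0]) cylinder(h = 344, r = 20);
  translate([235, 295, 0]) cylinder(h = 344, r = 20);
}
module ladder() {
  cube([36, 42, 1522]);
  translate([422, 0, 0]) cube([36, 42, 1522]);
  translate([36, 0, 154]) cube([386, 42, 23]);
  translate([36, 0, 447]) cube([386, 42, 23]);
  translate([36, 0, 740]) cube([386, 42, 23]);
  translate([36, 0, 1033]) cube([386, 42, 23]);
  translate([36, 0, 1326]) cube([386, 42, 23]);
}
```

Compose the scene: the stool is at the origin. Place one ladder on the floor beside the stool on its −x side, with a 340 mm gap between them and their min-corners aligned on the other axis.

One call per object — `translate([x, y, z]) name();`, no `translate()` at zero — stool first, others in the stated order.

stool();
translate([-798, 0, 0]) ladder();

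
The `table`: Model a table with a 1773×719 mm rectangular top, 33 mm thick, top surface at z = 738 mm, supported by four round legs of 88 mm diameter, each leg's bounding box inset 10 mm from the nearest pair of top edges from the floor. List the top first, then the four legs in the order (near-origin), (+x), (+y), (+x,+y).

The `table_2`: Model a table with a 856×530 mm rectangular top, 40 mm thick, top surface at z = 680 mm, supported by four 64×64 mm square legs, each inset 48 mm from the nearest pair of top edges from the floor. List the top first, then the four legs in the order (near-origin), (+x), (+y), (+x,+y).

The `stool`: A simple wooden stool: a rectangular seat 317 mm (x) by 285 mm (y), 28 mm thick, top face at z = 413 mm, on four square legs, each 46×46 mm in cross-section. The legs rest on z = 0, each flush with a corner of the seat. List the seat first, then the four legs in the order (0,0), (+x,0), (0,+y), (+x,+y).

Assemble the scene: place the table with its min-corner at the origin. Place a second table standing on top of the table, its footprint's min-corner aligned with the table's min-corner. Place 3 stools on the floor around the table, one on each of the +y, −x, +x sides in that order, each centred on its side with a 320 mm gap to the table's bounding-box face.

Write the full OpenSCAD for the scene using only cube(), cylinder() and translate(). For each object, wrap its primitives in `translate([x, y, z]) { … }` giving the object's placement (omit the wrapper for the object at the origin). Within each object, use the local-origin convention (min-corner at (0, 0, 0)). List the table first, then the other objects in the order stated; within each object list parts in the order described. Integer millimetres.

translate([0, 0, 705]) cube([1773, 719, 33]);
translate([54, 54, 0]) cylinder(h = 705, r = 44);
translate([1719, 54, 0]) cylinder(h = 705, r = 44);
translate([54, 665, 0]) cylinder(h = 705, r = 44);
translate([1719, 665, 0]) cylinder(h = 705, r = 44);
translate([0, 0, 738]) {
  translate([0, 0, 640]) cube([856, 530, 40]);
  translate([48, 48, 0]) cube([64, 64, 640]);
  translate([744, 48, 0]) cube([64, 64, 640]);
  translate([48, 418, 0]) cube([64, 64, 640]);
  translate([744, 418, 0]) cube([64, 64, 640]);
}
translate([728, 1039, 0]) {
  translate([0, 0, 385]) cube([317, 285, 28]);
  cube([46, 46, 385]);
  translate([271, 0, 0]) cube([46, 46, 385]);
  translate([0, 239, 0]) cube([46, 46, 385]);
  translate([271, 239, 0]) cube([46, 46, 385]);
}
translate([-637, 217, 0]) {
  translate([0, 0, 385]) cube([317, 285, 28]);
  cube([46, 46, 385]);
  translate([271, 0, 0]) cube([46, 46, 385]);
  translate([0, 239, 0]) cube([46, 46, 385]);
  translate([271, 239, 0]) cube([46, 46, 385]);
}
translate([2093, 217, 0]) {
  translate([0, 0, 385]) cube([317, 285, 28]);
  cube([46, 46, 385]);
  translate([271, 0, 0]) cube([46, 46, 385]);
  translate([0, 239, 0]) cube([46, 46, 385]);
  translate([271, 239, 0]) cube([46, 46, 385]);
}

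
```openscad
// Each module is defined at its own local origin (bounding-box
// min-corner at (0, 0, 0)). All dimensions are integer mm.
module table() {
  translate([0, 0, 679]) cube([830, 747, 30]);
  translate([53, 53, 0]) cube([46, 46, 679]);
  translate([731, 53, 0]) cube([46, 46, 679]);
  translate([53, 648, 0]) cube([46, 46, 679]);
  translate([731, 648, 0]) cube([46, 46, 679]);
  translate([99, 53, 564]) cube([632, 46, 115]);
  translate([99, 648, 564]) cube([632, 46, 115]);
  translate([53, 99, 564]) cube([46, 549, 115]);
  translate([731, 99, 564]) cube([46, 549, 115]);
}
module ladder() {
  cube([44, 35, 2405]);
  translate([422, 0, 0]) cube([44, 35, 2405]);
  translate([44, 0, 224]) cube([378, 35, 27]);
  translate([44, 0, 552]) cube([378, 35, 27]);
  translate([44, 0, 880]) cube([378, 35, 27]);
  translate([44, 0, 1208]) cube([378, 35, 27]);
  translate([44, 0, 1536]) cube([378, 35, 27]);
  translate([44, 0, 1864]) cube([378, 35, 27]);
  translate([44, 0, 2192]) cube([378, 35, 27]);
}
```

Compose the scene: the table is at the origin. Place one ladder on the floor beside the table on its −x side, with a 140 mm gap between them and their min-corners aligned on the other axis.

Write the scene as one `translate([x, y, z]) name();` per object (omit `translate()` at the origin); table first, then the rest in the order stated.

table();
translate([-606, 0, 0]) ladder();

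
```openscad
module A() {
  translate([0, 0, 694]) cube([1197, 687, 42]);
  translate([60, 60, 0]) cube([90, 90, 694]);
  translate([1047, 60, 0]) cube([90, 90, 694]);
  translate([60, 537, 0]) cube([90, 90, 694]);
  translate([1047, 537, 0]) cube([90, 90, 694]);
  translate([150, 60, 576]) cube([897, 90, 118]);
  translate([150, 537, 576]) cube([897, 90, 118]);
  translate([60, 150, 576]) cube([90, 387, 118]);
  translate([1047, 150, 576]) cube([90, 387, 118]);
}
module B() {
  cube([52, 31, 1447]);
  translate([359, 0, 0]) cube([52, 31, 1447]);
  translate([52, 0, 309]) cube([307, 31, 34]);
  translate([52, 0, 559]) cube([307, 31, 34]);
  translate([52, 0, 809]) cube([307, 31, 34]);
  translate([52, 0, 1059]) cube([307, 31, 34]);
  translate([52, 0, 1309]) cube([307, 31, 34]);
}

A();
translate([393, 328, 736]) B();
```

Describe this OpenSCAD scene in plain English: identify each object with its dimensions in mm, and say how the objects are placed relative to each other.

A is a rectangular dining table. The top is 1197×687×42 mm with its upper surface at z = 736 mm. It stands on four 90×90 mm square legs, each inset 60 mm from the nearest pair of top edges, running from the floor to the underside of the top. Four apron rails, 90 mm thick and 118 mm tall, run between adjacent legs with their top edges flush with the underside of the top and their outer faces flush with the legs' outer faces.

B is a straight ladder. Two 52×31 mm vertical rails, 1447 mm tall, stand 411 mm apart (outside-to-outside) with their front faces coplanar on the −y side. 5 rungs, each 31 mm deep and 34 mm tall, span between the inner faces of the rails, front faces flush with the rails. The lowest rung's underside is at z = 309 mm and rungs are spaced 250 mm apart (underside to underside).

The ladder is on top of the table, centred.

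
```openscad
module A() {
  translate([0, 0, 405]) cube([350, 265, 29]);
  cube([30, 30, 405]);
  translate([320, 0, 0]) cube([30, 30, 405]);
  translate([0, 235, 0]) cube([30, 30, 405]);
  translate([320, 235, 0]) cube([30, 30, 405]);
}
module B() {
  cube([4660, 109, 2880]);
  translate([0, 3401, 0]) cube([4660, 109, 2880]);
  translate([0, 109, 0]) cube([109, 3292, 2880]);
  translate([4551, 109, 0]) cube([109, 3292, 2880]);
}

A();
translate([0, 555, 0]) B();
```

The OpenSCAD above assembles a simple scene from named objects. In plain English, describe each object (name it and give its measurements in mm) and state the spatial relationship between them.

A is a four-legged stool. The seat is 350×265 mm, 29 mm thick, top at z = 434 mm. It stands on four square legs, each 30×30 mm in cross-section, from z = 0 to the seat underside, each flush with a corner of the seat.

B is the wall frame of a small rectangular building: four walls, each 2880 mm tall and 109 mm thick, enclosing a footprint 4660 mm (x) by 3510 mm (y) outside-to-outside, with no floor or roof. The front and back walls (the −y and +y sides) span the full width; the two side walls fit between them.

The house frame is on the floor beside the stool on its +y side.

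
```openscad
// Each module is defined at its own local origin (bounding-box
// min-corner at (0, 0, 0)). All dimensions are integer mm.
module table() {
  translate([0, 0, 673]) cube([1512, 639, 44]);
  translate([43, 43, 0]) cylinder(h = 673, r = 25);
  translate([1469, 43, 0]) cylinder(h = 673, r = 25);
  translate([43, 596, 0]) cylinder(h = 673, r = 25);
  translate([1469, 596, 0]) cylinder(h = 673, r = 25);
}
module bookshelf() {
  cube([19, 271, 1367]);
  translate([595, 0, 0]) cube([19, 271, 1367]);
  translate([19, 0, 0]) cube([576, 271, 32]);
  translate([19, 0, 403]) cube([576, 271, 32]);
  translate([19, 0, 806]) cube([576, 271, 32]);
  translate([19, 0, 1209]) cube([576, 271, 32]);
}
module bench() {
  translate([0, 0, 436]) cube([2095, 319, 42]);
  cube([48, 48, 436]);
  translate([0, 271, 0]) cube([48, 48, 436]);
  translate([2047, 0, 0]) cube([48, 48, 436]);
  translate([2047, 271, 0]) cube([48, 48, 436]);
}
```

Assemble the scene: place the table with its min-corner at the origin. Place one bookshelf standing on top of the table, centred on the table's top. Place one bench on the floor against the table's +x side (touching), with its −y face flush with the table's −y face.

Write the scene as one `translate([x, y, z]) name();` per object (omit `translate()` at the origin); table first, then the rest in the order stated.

table();
translate([449, 184, 717]) bookshelf();
translate([1512, 0, 0]) bench();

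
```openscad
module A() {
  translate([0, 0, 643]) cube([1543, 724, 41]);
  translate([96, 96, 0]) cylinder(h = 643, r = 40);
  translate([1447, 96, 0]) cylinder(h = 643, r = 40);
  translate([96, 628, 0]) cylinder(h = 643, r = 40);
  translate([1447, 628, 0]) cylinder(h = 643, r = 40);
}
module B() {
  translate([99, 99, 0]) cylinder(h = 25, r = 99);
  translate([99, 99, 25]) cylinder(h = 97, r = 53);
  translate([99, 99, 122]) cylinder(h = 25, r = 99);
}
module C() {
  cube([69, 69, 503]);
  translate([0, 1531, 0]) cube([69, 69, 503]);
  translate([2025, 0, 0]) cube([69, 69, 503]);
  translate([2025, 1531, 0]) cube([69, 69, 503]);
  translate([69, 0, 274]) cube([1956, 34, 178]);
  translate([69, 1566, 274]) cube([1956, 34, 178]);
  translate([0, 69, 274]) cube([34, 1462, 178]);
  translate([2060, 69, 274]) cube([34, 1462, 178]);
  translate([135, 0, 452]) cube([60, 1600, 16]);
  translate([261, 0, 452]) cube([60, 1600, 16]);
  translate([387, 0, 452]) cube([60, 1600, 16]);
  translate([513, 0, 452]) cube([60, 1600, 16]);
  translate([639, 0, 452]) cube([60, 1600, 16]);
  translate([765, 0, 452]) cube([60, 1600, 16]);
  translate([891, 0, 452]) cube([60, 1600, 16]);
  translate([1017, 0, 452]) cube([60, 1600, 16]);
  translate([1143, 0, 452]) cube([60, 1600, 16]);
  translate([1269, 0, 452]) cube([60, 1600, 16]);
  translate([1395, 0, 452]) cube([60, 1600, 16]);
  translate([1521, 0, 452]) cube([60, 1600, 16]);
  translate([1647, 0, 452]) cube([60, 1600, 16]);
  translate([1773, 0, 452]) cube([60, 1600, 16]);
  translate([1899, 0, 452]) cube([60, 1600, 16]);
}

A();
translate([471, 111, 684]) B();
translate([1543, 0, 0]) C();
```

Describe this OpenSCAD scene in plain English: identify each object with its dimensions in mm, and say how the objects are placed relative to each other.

A is a table: top 1543 mm (x) × 724 mm (y), 41 mm thick, upper face at z = 684 mm, on four round legs of 80 mm diameter, each leg's bounding box inset 56 mm from the nearest pair of top edges, running from z = 0 to the bottom of the top.

B is a spool: two coaxial disc flanges of radius 99 mm and thickness 25 mm, joined by a core cylinder of radius 53 mm and height 97 mm. The lower flange rests on z = 0 and the three cylinders share a vertical axis.

C is a bed frame 2094 mm long (x) by 1600 mm wide (y). Four 69×69 mm corner posts, 503 mm tall, at the corners of the footprint. Four rails of 34 mm thickness and 178 mm height run between adjacent posts with their undersides at z = 274 mm, their outer faces flush with the outside of the frame (the two x-running rails run between the posts' inner faces; the two y-running rails run between the posts' inner faces). 15 slats, each 60 mm wide (x) and 16 mm thick, lie across the top of the two x-running rails, running the full 1600 mm width of the frame in y; the slats are evenly spaced along x between the inner faces of the end posts with equal gaps (rounded down to the nearest mm) at the −x end and between each pair — any rounding remainder accumulates at the +x end.

The spool is on top of the table. The bed frame is against the table's +x side, with their −y faces flush.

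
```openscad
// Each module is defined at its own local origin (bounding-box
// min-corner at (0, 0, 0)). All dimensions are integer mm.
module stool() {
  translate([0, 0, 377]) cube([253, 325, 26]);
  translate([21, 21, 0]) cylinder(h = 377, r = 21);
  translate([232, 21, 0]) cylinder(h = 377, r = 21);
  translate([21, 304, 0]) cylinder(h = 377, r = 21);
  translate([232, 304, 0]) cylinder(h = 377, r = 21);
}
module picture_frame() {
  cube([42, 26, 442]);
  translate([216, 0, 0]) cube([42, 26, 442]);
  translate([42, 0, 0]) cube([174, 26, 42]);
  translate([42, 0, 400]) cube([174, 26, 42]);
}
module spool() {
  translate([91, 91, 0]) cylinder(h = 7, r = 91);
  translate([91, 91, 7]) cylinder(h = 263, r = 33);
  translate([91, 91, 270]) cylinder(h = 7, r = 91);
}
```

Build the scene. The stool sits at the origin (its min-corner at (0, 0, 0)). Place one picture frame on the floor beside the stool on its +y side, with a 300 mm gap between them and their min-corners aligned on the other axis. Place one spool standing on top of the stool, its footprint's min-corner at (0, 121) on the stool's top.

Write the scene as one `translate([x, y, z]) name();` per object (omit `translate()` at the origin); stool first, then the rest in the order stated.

stool();
translate([0, 625, 0]) picture_frame();
translate([0, 121, 403]) spool();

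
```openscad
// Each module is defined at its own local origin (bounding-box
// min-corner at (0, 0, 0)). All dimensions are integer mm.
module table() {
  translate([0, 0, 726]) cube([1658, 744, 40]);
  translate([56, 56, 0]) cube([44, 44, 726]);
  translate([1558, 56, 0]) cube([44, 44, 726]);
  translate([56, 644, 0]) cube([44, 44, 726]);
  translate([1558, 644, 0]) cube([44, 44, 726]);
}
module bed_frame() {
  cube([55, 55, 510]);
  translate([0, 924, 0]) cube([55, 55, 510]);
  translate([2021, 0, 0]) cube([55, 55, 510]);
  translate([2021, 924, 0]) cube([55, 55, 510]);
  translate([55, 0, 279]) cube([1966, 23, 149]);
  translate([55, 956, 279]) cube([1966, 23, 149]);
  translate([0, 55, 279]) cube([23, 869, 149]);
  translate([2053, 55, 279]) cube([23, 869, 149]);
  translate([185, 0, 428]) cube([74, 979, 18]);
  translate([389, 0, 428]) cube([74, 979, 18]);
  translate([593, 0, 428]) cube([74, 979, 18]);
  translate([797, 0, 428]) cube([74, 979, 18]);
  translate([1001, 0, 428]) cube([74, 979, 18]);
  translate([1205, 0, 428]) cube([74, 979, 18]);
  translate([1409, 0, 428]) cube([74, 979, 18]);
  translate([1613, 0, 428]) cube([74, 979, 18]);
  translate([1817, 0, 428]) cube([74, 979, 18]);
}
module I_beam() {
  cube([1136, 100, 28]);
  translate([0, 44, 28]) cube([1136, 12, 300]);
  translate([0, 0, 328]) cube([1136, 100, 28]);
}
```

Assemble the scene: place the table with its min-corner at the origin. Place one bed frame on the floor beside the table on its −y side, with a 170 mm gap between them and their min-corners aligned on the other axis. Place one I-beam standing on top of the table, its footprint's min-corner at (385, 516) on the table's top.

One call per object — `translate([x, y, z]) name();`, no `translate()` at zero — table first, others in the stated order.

table();
translate([0, -1149, 0]) bed_frame();
translate([385, 516, 766]) I_beam();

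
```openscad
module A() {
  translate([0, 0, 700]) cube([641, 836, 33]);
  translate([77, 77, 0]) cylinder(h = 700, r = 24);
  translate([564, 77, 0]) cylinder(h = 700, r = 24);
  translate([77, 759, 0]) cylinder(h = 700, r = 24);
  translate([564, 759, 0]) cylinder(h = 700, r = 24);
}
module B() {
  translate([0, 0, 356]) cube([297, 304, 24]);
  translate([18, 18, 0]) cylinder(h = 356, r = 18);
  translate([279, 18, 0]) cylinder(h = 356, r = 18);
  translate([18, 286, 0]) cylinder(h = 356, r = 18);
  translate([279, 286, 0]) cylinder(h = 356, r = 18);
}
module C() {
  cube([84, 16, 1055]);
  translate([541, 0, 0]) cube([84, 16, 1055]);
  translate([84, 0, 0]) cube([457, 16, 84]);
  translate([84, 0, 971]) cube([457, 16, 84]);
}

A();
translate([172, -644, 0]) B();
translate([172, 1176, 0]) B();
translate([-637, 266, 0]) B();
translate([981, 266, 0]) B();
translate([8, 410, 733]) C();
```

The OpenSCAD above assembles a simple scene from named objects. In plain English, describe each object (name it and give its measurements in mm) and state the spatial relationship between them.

A is a table with a 641×836 mm rectangular top, 33 mm thick, top surface at z = 733 mm, supported by four round legs of 48 mm diameter, each leg's bounding box inset 53 mm from the nearest pair of top edges, running from the floor.

B is a four-legged stool. The seat is 297×304 mm, 24 mm thick, top at z = 380 mm. It stands on four round legs, each 36 mm in diameter, from z = 0 to the seat underside, each leg's axis is inset half a diameter from the nearest pair of seat edges (so the leg's bounding box is flush with the corner).

C is a picture frame with a 457×887 mm rectangular opening (x by z) and a uniform 84 mm border on every side. Frame depth is 16 mm along y. It is built from two vertical stiles running the full outside height and two horizontal rails spanning the gap between the stiles.

Four stools sit around the table at the −y, +y, −x, +x sides. The picture frame is on top of the table, centred.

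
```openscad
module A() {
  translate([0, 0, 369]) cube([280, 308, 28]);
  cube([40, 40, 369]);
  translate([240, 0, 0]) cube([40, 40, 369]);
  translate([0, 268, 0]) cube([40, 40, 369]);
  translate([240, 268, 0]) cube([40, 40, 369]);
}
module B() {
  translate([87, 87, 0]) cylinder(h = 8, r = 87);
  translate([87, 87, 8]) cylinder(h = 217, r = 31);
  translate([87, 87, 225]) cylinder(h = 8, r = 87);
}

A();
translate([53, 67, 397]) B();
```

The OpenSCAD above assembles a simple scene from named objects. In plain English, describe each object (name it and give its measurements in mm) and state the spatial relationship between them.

A is a four-legged stool. The seat is a 280×308×28 mm slab whose top surface is at z = 397 mm; four square legs, each 40×40 mm in cross-section, run from the floor (z = 0) to the underside of the seat, each flush with a corner of the seat.

B is a spool: two coaxial disc flanges of radius 87 mm and thickness 8 mm, joined by a core cylinder of radius 31 mm and height 217 mm. The lower flange rests on z = 0 and the three cylinders share a vertical axis.

The spool is on top of the stool, centred.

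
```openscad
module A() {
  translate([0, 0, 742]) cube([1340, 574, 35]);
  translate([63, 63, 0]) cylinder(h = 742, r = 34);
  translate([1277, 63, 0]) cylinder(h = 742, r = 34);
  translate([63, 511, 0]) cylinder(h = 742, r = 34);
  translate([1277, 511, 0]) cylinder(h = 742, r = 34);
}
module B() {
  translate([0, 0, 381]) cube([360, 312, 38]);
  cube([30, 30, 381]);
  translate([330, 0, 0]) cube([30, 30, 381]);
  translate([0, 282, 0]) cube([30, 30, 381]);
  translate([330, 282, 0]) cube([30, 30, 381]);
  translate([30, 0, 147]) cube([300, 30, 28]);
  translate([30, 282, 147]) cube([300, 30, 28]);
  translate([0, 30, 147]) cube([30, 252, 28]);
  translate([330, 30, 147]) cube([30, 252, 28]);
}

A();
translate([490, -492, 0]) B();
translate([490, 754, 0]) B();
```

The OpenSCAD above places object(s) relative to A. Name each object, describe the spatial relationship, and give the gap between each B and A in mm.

A is a table. B is a stool. Two stools sit around the table at the −y, +y sides. The gap between each stool and the table is 180 mm.

Each stool's nearest face is 180 mm from the table's bounding box.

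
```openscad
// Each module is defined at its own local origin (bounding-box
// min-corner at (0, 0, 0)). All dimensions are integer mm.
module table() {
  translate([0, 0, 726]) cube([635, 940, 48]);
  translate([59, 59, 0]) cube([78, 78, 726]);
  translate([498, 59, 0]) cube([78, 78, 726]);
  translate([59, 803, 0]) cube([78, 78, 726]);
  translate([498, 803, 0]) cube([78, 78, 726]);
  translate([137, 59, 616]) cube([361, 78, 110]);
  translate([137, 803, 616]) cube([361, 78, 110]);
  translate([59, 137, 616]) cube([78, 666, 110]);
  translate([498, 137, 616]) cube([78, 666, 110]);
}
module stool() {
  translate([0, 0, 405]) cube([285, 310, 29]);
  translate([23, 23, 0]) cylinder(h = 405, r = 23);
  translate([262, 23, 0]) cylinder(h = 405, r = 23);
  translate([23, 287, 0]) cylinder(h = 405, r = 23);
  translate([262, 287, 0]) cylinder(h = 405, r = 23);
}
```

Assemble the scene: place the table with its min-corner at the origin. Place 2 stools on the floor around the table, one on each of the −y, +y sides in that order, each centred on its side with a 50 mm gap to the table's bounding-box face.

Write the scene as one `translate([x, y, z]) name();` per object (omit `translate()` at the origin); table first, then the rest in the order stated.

table();
translate([175, -360, 0]) stool();
translate([175, 990, 0]) stool();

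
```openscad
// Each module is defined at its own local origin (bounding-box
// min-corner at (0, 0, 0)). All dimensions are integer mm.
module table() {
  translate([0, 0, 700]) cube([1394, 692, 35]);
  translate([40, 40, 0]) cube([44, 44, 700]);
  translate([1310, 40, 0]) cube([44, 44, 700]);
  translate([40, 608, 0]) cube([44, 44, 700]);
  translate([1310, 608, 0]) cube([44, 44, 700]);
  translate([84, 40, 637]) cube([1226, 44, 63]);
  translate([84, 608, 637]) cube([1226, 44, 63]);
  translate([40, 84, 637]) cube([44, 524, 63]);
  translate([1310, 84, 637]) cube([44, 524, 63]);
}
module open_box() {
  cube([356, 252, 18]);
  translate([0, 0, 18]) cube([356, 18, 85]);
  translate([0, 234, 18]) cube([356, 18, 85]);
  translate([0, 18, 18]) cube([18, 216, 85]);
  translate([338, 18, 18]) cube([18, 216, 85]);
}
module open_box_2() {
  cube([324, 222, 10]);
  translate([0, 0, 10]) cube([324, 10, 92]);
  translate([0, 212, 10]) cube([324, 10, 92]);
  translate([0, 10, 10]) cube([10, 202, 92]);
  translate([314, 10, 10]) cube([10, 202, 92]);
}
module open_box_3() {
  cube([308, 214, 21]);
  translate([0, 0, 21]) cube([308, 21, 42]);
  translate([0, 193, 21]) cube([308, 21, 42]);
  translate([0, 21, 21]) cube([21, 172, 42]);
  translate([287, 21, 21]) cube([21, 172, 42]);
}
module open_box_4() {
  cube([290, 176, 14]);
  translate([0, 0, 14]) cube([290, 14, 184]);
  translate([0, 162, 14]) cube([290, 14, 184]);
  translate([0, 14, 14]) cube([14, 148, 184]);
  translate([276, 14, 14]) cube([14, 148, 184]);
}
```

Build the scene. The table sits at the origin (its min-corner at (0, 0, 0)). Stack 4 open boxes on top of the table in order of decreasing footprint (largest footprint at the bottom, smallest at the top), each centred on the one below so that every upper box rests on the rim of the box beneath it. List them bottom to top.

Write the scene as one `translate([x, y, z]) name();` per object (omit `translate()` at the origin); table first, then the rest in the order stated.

table();
translate([519, 220, 735]) open_box();
translate([535, 235, 838]) open_box_2();
translate([543, 239, 940]) open_box_3();
translate([552, 258, 1003]) open_box_4();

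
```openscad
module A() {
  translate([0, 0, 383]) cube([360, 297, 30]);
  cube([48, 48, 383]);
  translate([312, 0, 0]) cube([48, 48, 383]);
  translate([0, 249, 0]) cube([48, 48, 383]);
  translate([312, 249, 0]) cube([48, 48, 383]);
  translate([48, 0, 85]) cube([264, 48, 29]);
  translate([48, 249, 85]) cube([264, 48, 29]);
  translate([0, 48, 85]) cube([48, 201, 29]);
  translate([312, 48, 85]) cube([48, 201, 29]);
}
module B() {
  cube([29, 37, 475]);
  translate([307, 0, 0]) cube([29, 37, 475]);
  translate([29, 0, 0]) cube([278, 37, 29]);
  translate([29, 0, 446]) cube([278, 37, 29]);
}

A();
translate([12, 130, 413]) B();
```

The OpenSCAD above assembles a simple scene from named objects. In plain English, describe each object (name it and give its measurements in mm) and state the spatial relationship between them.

A is a four-legged stool. The seat is 360×297 mm, 30 mm thick, top at z = 413 mm. It stands on four square legs, each 48×48 mm in cross-section, from z = 0 to the seat underside, each flush with a corner of the seat. Four stretchers, 48 mm wide and 29 mm tall, connect adjacent legs with their undersides at z = 85 mm, each running between the inner faces of the legs it joins and aligned with the legs' outer faces on the other axis.

B is a picture frame with a 278×417 mm rectangular opening (x by z) and a uniform 29 mm border on every side. Frame depth is 37 mm along y. It is built from two vertical stiles running the full outside height and two horizontal rails spanning the gap between the stiles.

The picture frame is on top of the stool, centred.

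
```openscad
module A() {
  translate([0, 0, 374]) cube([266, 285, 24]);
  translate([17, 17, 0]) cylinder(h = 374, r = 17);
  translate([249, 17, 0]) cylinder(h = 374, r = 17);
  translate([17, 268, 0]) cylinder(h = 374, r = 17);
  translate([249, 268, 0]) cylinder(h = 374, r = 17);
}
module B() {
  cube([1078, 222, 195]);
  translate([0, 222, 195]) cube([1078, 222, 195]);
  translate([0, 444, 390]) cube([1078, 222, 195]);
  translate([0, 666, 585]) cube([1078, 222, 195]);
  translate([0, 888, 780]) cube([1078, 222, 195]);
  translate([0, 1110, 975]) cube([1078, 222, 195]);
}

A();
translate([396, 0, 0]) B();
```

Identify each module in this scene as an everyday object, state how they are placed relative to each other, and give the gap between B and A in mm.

The staircase's nearest face is 130 mm from the stool's +x face.

A is a stool. B is a staircase. The staircase is on the floor beside the stool on its +x side. The gap between the staircase and the stool is 130 mm.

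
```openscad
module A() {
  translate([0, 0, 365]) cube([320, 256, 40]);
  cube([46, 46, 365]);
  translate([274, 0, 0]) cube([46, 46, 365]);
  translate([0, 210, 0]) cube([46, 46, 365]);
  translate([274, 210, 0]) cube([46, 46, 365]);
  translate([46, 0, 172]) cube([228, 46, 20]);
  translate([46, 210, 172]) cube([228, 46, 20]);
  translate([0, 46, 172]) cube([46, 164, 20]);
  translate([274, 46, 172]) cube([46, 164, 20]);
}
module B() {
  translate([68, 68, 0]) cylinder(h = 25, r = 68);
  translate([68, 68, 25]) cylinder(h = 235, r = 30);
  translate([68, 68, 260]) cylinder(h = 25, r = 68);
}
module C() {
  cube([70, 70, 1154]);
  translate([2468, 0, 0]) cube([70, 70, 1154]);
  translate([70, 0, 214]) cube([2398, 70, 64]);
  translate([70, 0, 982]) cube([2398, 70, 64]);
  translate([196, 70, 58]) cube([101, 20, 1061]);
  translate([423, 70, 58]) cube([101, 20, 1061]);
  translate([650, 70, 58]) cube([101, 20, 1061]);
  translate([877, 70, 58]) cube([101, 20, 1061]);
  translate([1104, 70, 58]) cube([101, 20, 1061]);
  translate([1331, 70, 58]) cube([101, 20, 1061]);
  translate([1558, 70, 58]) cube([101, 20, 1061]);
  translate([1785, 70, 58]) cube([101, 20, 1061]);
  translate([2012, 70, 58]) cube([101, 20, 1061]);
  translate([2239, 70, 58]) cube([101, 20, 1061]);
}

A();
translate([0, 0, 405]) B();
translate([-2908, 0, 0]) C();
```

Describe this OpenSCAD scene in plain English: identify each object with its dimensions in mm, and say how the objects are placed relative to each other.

A is a simple wooden stool: a rectangular seat 320 mm (x) by 256 mm (y), 40 mm thick, top face at z = 405 mm, on four square legs, each 46×46 mm in cross-section. The legs rest on z = 0, each flush with a corner of the seat. Four stretchers, 46 mm wide and 20 mm tall, connect adjacent legs with their undersides at z = 172 mm, each running between the inner faces of the legs it joins and aligned with the legs' outer faces on the other axis.

B is a spool: two coaxial disc flanges of radius 68 mm and thickness 25 mm, joined by a core cylinder of radius 30 mm and height 235 mm. The lower flange rests on z = 0 and the three cylinders share a vertical axis.

C is a fence section. Two 70×70 mm posts, 1154 mm tall, stand on the floor with a clear span of 2398 mm between their inner faces. Two horizontal rails of 70×64 mm section span the gap between the posts with their undersides at z = 214 mm and z = 982 mm, flush with the posts' −y face. 10 pickets, each 101 mm wide, 20 mm thick and 1061 mm tall, are fixed to the +y face of the rails with their bottoms at z = 58 mm, evenly spaced across the span with equal gaps (rounded down to the nearest mm) at the −x end and between each pair — any rounding remainder accumulates at the +x end.

The spool is on top of the stool. The fence section is on the floor beside the stool on its −x side.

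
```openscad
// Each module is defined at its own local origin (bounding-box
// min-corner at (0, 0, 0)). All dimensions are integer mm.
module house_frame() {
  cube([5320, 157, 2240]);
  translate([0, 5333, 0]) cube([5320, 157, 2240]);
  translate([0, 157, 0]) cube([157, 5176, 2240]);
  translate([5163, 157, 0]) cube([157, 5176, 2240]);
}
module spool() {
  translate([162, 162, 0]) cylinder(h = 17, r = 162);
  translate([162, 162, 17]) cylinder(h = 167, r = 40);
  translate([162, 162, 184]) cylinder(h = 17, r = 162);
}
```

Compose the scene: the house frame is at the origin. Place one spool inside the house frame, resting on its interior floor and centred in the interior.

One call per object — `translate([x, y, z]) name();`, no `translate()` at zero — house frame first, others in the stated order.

house_frame();
translate([2498, 2583, 0]) spool();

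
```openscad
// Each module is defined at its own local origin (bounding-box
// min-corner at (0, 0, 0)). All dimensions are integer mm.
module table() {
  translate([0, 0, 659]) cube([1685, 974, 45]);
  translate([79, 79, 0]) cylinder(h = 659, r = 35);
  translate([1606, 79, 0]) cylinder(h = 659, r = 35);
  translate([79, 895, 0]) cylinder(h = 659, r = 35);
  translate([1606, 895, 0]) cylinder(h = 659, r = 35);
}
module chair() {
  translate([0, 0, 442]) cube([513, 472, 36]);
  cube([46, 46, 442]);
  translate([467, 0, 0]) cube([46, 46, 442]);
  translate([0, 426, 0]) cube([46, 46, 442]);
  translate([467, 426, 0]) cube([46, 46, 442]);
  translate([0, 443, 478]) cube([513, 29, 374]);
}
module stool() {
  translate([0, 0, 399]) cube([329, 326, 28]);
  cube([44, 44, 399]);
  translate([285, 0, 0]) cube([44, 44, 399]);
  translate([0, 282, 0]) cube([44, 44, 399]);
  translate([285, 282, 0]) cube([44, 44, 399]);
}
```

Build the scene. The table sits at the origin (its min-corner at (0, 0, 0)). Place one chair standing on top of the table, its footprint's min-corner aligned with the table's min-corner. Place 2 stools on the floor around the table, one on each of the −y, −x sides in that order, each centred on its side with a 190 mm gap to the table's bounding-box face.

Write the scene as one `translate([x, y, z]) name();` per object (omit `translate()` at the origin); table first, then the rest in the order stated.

table();
translate([0, 0, 704]) chair();
translate([678, -516, 0]) stool();
translate([-519, 324, 0]) stool();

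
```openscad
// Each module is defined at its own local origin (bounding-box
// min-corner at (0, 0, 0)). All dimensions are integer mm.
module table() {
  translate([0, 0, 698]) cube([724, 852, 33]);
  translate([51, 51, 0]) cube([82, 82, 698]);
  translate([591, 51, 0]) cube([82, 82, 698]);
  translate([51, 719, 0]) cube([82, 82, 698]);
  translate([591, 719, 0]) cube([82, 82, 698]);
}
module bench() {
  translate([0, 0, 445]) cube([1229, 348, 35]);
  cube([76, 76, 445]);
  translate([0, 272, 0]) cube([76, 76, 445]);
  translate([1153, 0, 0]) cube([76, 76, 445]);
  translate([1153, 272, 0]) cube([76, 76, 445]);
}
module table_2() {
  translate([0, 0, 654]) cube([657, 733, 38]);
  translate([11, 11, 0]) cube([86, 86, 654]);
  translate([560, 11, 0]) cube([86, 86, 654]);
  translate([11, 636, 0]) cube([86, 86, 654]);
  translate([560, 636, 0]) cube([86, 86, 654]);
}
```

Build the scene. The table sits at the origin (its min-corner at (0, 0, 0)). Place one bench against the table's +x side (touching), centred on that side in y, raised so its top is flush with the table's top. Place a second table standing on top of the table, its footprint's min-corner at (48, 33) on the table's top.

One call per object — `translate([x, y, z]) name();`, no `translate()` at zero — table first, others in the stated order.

table();
translate([724, 252, 251]) bench();
translate([48, 33, 731]) table_2();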